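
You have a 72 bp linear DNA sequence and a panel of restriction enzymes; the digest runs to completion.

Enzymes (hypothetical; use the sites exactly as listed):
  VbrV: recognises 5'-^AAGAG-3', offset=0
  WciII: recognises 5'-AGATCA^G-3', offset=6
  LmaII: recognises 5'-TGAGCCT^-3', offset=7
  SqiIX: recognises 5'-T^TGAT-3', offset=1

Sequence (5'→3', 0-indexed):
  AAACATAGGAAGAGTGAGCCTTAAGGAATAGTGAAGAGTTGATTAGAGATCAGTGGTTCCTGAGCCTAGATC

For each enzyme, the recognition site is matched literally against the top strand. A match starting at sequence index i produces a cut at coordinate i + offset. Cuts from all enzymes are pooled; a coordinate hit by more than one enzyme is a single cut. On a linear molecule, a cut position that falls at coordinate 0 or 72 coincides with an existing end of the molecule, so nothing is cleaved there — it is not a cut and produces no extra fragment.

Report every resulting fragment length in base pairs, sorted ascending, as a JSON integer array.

Site scan:
  VbrV AAGAG/0: at [9, 33] ⇒ [9, 33]
  WciII AGATCAG/6: at [46] ⇒ [52]
  LmaII TGAGCCT/7: at [14, 60] ⇒ [21, 67]
  SqiIX TTGAT/1: at [38] ⇒ [39]

All cut coordinates (distinct, sorted): [9, 21, 33, 39, 52, 67]

Fragment lengths:
  [0,9): 9 bp
  [9,21): 12 bp
  [21,33): 12 bp
  [33,39): 6 bp
  [39,52): 13 bp
  [52,67): 15 bp
  [67,72): 5 bp

[5,6,9,12,12,13,15]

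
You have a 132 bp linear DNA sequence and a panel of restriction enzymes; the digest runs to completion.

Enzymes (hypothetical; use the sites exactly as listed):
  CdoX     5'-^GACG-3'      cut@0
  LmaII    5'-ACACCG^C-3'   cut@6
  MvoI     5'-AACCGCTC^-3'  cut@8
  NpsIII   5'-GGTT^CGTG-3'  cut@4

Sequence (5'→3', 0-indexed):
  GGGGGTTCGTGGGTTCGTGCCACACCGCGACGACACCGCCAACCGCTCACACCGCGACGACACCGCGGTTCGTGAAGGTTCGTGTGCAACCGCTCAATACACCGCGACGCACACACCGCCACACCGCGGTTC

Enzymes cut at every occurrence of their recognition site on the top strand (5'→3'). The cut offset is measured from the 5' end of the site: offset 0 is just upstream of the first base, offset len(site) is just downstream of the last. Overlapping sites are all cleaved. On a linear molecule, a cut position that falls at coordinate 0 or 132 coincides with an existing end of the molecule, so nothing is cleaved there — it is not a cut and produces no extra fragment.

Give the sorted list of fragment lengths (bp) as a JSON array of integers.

Per-enzyme occurrences:
  CdoX GACG/0: at [28, 55, 105] ⇒ [28, 55, 105]
  LmaII ACACCGC/6: at [21, 32, 48, 59, 98, 112, 120] ⇒ [27, 38, 54, 65, 104, 118, 126]
  MvoI AACCGCTC/8: at [40, 87] ⇒ [48, 95]
  NpsIII GGTTCGTG/4: at [3, 11, 66, 76] ⇒ [7, 15, 70, 80]

All cut coordinates (distinct, sorted): [7, 15, 27, 28, 38, 48, 54, 55, 65, 70, 80, 95, 104, 105, 118, 126]

Fragment lengths:
  [0,7): 7 bp
  [7,15): 8 bp
  [15,27): 12 bp
  [27,28): 1 bp
  [28,38): 10 bp
  [38,48): 10 bp
  [48,54): 6 bp
  [54,55): 1 bp
  [55,65): 10 bp
  [65,70): 5 bp
  [70,80): 10 bp
  [80,95): 15 bp
  [95,104): 9 bp
  [104,105): 1 bp
  [105,118): 13 bp
  [118,126): 8 bp
  [126,132): 6 bp

[1,1,1,5,6,6,7,8,8,9,10,10,10,10,12,13,15]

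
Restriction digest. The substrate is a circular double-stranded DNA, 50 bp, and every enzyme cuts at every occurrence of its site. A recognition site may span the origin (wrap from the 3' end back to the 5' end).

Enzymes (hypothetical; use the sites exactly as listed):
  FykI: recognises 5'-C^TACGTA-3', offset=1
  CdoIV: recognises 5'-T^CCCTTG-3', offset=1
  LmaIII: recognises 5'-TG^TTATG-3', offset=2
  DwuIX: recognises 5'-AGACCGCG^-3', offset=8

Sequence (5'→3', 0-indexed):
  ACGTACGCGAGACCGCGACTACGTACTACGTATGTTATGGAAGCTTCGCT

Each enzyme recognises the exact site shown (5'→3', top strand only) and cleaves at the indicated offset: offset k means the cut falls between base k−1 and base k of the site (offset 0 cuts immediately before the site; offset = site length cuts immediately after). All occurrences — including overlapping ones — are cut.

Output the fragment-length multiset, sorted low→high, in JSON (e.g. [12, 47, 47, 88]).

[2,7,8,15,18]

Site scan:
  FykI CTACGTA/1: at [18, 25, 48] ⇒ [19, 26, 49]
  CdoIV (TCCCTTG, off=1): no sites
  LmaIII TGTTATG/2: at [32] ⇒ [34]
  DwuIX AGACCGCG/8: at [9] ⇒ [17]

All cut coordinates (distinct, sorted): [17, 19, 26, 34, 49]

Fragment lengths:
  17→19: 2 bp
  19→26: 7 bp
  26→34: 8 bp
  34→49: 15 bp
  49→17 (wrap): 50-49+17 = 18 bp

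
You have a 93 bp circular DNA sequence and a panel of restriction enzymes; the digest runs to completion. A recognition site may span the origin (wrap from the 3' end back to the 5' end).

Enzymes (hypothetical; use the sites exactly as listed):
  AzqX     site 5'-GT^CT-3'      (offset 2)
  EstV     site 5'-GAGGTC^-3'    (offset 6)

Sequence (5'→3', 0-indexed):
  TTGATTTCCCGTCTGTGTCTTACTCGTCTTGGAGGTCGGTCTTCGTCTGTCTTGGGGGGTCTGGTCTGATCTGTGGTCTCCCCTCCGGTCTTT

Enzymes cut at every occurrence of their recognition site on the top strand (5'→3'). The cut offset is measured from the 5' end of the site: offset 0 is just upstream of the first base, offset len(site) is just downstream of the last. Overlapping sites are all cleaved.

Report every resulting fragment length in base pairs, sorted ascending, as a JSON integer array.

Per-enzyme occurrences:
  AzqX GTCT/2: at [10, 16, 25, 38, 44, 48, 58, 63, 75, 87] ⇒ [12, 18, 27, 40, 46, 50, 60, 65, 77, 89]
  EstV GAGGTC/6: at [31] ⇒ [37]

All cut coordinates (distinct, sorted): [12, 18, 27, 37, 40, 46, 50, 60, 65, 77, 89]

Fragments:
  12→18: 6 bp
  18→27: 9 bp
  27→37: 10 bp
  37→40: 3 bp
  40→46: 6 bp
  46→50: 4 bp
  50→60: 10 bp
  60→65: 5 bp
  65→77: 12 bp
  77→89: 12 bp
  89→12 (wrap): 93-89+12 = 16 bp

[3,4,5,6,6,9,10,10,12,12,16]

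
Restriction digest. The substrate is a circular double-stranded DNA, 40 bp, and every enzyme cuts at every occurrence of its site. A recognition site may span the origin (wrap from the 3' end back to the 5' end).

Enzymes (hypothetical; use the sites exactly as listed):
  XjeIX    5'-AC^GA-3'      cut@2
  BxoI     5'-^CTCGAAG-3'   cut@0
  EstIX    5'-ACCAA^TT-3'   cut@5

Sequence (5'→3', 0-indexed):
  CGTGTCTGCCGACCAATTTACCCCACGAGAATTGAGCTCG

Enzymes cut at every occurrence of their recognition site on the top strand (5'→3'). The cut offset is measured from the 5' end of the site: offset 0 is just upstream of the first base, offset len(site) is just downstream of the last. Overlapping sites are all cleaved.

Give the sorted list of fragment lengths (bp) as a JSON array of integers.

[10,30]

Scan for sites:
  XjeIX ACGA/2: at [24] ⇒ [26]
  BxoI (CTCGAAG, off=0): no sites
  EstIX ACCAATT/5: at [11] ⇒ [16]

All cut coordinates (distinct, sorted): [16, 26]

Fragment lengths:
  16→26: 10 bp
  26→16 (wrap): 40-26+16 = 30 bp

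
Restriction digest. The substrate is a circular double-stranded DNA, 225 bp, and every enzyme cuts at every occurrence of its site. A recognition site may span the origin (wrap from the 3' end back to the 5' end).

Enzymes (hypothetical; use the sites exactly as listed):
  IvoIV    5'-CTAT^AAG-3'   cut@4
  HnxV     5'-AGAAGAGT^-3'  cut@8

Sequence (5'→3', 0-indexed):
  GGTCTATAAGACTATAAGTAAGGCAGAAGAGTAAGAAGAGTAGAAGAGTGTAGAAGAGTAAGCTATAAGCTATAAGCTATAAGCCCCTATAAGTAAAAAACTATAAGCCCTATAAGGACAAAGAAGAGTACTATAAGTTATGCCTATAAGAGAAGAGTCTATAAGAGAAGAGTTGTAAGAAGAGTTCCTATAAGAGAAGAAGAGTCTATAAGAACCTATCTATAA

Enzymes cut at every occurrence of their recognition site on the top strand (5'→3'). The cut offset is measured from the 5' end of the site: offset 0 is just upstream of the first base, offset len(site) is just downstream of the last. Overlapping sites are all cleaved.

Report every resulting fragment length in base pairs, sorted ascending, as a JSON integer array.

[4,4,5,6,7,7,7,8,8,9,9,9,10,10,11,11,12,13,14,14,14,16,17]

Scan for sites:
  IvoIV CTATAAG/4: at [3, 11, 62, 69, 76, 86, 100, 109, 130, 143, 158, 187, 205, 219] ⇒ [7, 15, 66, 73, 80, 90, 104, 113, 134, 147, 162, 191, 209, 223]
  HnxV AGAAGAGT/8: at [24, 33, 41, 51, 121, 150, 165, 177, 197] ⇒ [32, 41, 49, 59, 129, 158, 173, 185, 205]

Pooled cuts: [7, 15, 32, 41, 49, 59, 66, 73, 80, 90, 104, 113, 129, 134, 147, 158, 162, 173, 185, 191, 205, 209, 223]

Fragments:
  7→15: 8 bp
  15→32: 17 bp
  32→41: 9 bp
  41→49: 8 bp
  49→59: 10 bp
  59→66: 7 bp
  66→73: 7 bp
  73→80: 7 bp
  80→90: 10 bp
  90→104: 14 bp
  104→113: 9 bp
  113→129: 16 bp
  129→134: 5 bp
  134→147: 13 bp
  147→158: 11 bp
  158→162: 4 bp
  162→173: 11 bp
  173→185: 12 bp
  185→191: 6 bp
  191→205: 14 bp
  205→209: 4 bp
  209→223: 14 bp
  223→7 (wrap): 225-223+7 = 9 bp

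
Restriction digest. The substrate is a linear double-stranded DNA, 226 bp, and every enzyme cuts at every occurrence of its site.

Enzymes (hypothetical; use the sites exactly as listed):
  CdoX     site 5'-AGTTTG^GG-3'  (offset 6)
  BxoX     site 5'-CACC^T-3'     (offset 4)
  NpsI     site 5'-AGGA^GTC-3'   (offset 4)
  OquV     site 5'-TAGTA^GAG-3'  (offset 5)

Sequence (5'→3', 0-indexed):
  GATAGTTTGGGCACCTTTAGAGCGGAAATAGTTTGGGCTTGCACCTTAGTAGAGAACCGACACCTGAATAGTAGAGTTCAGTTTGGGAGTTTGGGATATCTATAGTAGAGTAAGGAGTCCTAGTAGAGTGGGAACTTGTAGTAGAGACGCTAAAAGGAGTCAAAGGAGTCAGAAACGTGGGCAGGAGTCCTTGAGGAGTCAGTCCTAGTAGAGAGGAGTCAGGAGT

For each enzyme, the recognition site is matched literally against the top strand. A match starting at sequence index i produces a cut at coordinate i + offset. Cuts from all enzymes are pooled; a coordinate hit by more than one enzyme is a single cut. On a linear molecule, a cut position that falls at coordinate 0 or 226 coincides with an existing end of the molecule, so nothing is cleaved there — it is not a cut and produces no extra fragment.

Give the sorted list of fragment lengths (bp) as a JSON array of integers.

Per-enzyme occurrences:
  CdoX (AGTTTGGG, off=6): starts [3, 29, 79, 87] → cuts [9, 35, 85, 93]
  BxoX (CACCT, off=4): starts [11, 41, 60] → cuts [15, 45, 64]
  NpsI (AGGAGTC, off=4): starts [112, 154, 163, 182, 193, 213] → cuts [116, 158, 167, 186, 197, 217]
  OquV (TAGTAGAG, off=5): starts [46, 68, 102, 120, 138, 205] → cuts [51, 73, 107, 125, 143, 210]

Pooled cuts: [9, 15, 35, 45, 51, 64, 73, 85, 93, 107, 116, 125, 143, 158, 167, 186, 197, 210, 217]

Fragments:
  [0,9): 9 bp
  [9,15): 6 bp
  [15,35): 20 bp
  [35,45): 10 bp
  [45,51): 6 bp
  [51,64): 13 bp
  [64,73): 9 bp
  [73,85): 12 bp
  [85,93): 8 bp
  [93,107): 14 bp
  [107,116): 9 bp
  [116,125): 9 bp
  [125,143): 18 bp
  [143,158): 15 bp
  [158,167): 9 bp
  [167,186): 19 bp
  [186,197): 11 bp
  [197,210): 13 bp
  [210,217): 7 bp
  [217,226): 9 bp

[6,6,7,8,9,9,9,9,9,9,10,11,12,13,13,14,15,18,19,20]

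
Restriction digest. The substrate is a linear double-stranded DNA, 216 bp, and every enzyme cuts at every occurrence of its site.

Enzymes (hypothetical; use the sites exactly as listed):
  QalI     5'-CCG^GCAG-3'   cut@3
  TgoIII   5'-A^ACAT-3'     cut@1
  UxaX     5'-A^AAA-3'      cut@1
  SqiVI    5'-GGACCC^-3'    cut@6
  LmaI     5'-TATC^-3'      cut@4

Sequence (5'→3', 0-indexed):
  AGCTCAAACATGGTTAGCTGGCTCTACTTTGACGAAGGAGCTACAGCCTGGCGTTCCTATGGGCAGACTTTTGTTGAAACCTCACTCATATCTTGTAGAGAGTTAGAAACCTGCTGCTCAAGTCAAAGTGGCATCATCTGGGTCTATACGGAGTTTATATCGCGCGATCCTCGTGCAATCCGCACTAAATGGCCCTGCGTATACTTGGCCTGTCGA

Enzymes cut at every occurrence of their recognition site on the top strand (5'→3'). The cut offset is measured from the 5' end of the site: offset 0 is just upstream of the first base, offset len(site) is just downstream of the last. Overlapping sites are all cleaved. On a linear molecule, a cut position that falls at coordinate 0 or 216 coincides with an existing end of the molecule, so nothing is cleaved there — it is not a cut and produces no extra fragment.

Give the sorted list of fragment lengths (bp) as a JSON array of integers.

Site scan:
  QalI (CCGGCAG, off=3): no sites
  TgoIII AACAT/1: at [6] ⇒ [7]
  UxaX (AAAA, off=1): no sites
  SqiVI (GGACCC, off=6): no sites
  LmaI TATC/4: at [88, 157] ⇒ [92, 161]

Pooled cuts: [7, 92, 161]

Fragment lengths:
  [0,7): 7 bp
  [7,92): 85 bp
  [92,161): 69 bp
  [161,216): 55 bp

[7,55,69,85]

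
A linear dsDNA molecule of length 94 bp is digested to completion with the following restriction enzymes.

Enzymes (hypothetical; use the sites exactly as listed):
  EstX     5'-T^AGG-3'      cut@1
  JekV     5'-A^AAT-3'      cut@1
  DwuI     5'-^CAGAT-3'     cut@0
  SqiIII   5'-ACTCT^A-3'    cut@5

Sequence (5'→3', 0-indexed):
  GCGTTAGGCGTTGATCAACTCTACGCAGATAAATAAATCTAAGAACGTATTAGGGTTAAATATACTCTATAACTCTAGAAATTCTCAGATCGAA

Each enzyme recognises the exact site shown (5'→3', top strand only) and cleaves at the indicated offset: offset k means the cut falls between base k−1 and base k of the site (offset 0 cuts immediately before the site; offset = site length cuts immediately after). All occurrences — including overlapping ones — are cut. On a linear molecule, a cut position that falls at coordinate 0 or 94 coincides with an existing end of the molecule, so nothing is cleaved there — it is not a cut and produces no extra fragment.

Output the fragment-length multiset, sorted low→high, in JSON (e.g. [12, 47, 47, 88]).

Scan for sites:
  EstX TAGG/1: at [4, 50] ⇒ [5, 51]
  JekV AAAT/1: at [30, 34, 57, 78] ⇒ [31, 35, 58, 79]
  DwuI CAGAT/0: at [25, 85] ⇒ [25, 85]
  SqiIII ACTCTA/5: at [17, 63, 71] ⇒ [22, 68, 76]

Pooled cuts: [5, 22, 25, 31, 35, 51, 58, 68, 76, 79, 85]

Fragments:
  [0,5): 5 bp
  [5,22): 17 bp
  [22,25): 3 bp
  [25,31): 6 bp
  [31,35): 4 bp
  [35,51): 16 bp
  [51,58): 7 bp
  [58,68): 10 bp
  [68,76): 8 bp
  [76,79): 3 bp
  [79,85): 6 bp
  [85,94): 9 bp

[3,3,4,5,6,6,7,8,9,10,16,17]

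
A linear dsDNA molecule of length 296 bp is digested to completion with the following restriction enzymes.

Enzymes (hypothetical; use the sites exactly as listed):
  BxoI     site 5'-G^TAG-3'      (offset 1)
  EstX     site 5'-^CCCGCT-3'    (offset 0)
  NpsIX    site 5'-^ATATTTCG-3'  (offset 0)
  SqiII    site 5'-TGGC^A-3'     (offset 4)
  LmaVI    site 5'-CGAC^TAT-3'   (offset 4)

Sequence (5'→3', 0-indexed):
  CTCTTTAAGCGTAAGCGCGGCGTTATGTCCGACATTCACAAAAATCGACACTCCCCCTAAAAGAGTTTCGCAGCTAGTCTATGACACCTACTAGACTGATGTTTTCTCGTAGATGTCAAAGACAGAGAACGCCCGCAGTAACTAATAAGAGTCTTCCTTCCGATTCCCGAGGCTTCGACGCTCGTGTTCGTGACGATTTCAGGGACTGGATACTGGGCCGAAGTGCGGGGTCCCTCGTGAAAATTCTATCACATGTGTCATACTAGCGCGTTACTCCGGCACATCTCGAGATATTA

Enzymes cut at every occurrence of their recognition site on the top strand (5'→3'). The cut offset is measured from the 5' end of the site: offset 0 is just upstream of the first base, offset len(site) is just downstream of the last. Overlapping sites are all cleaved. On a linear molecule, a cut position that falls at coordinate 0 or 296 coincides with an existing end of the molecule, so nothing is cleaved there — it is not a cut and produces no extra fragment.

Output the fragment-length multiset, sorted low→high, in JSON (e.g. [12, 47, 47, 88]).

Site scan:
  BxoI (GTAG, off=1): starts [108] → cuts [109]
  EstX (CCCGCT, off=0): no sites
  NpsIX (ATATTTCG, off=0): no sites
  SqiII (TGGCA, off=4): no sites
  LmaVI (CGACTAT, off=4): no sites

All cut coordinates (distinct, sorted): [109]

Fragments:
  [0,109): 109 bp
  [109,296): 187 bp

[109,187]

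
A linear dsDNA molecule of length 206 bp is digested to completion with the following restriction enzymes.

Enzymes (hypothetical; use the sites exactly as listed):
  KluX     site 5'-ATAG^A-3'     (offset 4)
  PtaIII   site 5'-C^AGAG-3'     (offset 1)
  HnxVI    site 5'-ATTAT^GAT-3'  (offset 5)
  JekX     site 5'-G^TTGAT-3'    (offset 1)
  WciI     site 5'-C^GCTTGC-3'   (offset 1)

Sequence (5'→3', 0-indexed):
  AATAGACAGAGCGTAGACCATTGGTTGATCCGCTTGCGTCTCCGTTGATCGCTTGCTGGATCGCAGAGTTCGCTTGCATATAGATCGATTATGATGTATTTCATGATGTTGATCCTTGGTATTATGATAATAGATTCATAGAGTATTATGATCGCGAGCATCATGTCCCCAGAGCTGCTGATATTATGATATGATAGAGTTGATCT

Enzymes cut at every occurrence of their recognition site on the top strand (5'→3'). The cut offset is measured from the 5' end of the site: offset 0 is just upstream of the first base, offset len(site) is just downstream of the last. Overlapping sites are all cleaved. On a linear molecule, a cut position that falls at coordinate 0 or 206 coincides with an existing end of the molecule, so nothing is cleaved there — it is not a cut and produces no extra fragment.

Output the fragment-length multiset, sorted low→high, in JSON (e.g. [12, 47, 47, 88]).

Scan for sites:
  KluX (ATAGA, off=4): starts [1, 79, 129, 137, 193] → cuts [5, 83, 133, 141, 197]
  PtaIII (CAGAG, off=1): starts [6, 63, 169] → cuts [7, 64, 170]
  HnxVI (ATTATGAT, off=5): starts [87, 120, 144, 182] → cuts [92, 125, 149, 187]
  JekX (GTTGAT, off=1): starts [23, 43, 107, 198] → cuts [24, 44, 108, 199]
  WciI (CGCTTGC, off=1): starts [30, 49, 70] → cuts [31, 50, 71]

All cut coordinates (distinct, sorted): [5, 7, 24, 31, 44, 50, 64, 71, 83, 92, 108, 125, 133, 141, 149, 170, 187, 197, 199]

Fragments:
  [0,5): 5 bp
  [5,7): 2 bp
  [7,24): 17 bp
  [24,31): 7 bp
  [31,44): 13 bp
  [44,50): 6 bp
  [50,64): 14 bp
  [64,71): 7 bp
  [71,83): 12 bp
  [83,92): 9 bp
  [92,108): 16 bp
  [108,125): 17 bp
  [125,133): 8 bp
  [133,141): 8 bp
  [141,149): 8 bp
  [149,170): 21 bp
  [170,187): 17 bp
  [187,197): 10 bp
  [197,199): 2 bp
  [199,206): 7 bp

[2,2,5,6,7,7,7,8,8,8,9,10,12,13,14,16,17,17,17,21]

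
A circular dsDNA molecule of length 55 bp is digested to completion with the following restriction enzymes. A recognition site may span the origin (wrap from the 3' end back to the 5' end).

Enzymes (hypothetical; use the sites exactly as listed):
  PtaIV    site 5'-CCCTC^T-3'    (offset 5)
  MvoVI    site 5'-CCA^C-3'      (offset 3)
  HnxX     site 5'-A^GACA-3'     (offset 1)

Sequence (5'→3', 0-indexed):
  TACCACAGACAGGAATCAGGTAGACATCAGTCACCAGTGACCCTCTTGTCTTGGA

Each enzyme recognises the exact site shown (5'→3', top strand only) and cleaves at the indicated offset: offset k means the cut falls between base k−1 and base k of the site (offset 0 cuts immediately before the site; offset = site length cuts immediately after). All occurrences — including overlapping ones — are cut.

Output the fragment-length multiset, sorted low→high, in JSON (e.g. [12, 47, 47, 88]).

[2,15,15,23]

Scan for sites:
  PtaIV (CCCTCT, off=5): starts [40] → cuts [45]
  MvoVI (CCAC, off=3): starts [2] → cuts [5]
  HnxX (AGACA, off=1): starts [6, 21] → cuts [7, 22]

All cut coordinates (distinct, sorted): [5, 7, 22, 45]

Fragments:
  5→7: 2 bp
  7→22: 15 bp
  22→45: 23 bp
  45→5 (wrap): 55-45+5 = 15 bp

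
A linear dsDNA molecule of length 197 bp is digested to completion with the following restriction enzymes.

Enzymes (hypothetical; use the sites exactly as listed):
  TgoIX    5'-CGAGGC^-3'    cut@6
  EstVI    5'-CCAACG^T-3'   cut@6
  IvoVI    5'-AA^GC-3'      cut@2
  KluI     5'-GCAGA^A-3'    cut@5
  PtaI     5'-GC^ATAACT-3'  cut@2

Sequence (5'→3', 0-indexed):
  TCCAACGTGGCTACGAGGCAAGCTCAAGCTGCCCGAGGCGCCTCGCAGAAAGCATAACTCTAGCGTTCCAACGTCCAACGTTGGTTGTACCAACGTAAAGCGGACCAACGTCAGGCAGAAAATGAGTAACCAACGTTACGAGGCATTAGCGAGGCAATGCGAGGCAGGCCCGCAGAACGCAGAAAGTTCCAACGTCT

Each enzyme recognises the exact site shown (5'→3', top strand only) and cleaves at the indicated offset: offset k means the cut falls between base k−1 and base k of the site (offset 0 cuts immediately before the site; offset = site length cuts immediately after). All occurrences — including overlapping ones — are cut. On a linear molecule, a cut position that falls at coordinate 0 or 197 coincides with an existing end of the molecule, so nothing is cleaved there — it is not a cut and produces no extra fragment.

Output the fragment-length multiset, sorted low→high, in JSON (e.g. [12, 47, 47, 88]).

Per-enzyme occurrences:
  TgoIX CGAGGC/6: at [13, 33, 138, 149, 159] ⇒ [19, 39, 144, 155, 165]
  EstVI CCAACGT/6: at [1, 67, 74, 89, 104, 129, 188] ⇒ [7, 73, 80, 95, 110, 135, 194]
  IvoVI AAGC/2: at [19, 25, 49, 97] ⇒ [21, 27, 51, 99]
  KluI GCAGAA/5: at [44, 114, 171, 178] ⇒ [49, 119, 176, 183]
  PtaI GCATAACT/2: at [51] ⇒ [53]

All cut coordinates (distinct, sorted): [7, 19, 21, 27, 39, 49, 51, 53, 73, 80, 95, 99, 110, 119, 135, 144, 155, 165, 176, 183, 194]

Fragments:
  [0,7): 7 bp
  [7,19): 12 bp
  [19,21): 2 bp
  [21,27): 6 bp
  [27,39): 12 bp
  [39,49): 10 bp
  [49,51): 2 bp
  [51,53): 2 bp
  [53,73): 20 bp
  [73,80): 7 bp
  [80,95): 15 bp
  [95,99): 4 bp
  [99,110): 11 bp
  [110,119): 9 bp
  [119,135): 16 bp
  [135,144): 9 bp
  [144,155): 11 bp
  [155,165): 10 bp
  [165,176): 11 bp
  [176,183): 7 bp
  [183,194): 11 bp
  [194,197): 3 bp

[2,2,2,3,4,6,7,7,7,9,9,10,10,11,11,11,11,12,12,15,16,20]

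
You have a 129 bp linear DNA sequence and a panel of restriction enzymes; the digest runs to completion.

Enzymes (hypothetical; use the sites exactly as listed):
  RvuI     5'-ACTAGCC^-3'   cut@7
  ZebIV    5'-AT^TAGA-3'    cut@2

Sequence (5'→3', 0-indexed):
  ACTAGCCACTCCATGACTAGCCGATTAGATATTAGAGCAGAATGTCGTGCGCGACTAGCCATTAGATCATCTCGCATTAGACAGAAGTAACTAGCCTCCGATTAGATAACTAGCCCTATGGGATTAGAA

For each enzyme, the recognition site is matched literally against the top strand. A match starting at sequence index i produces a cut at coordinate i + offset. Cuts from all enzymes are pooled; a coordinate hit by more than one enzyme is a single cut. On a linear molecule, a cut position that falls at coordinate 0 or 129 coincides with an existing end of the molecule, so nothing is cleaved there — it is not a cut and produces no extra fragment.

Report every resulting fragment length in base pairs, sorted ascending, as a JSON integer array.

[2,3,5,6,7,7,9,13,15,15,19,28]

Site scan:
  RvuI (ACTAGCC, off=7): starts [0, 15, 53, 89, 108] → cuts [7, 22, 60, 96, 115]
  ZebIV (ATTAGA, off=2): starts [23, 30, 60, 75, 100, 122] → cuts [25, 32, 62, 77, 102, 124]

Pooled cuts: [7, 22, 25, 32, 60, 62, 77, 96, 102, 115, 124]

Fragments:
  [0,7): 7 bp
  [7,22): 15 bp
  [22,25): 3 bp
  [25,32): 7 bp
  [32,60): 28 bp
  [60,62): 2 bp
  [62,77): 15 bp
  [77,96): 19 bp
  [96,102): 6 bp
  [102,115): 13 bp
  [115,124): 9 bp
  [124,129): 5 bp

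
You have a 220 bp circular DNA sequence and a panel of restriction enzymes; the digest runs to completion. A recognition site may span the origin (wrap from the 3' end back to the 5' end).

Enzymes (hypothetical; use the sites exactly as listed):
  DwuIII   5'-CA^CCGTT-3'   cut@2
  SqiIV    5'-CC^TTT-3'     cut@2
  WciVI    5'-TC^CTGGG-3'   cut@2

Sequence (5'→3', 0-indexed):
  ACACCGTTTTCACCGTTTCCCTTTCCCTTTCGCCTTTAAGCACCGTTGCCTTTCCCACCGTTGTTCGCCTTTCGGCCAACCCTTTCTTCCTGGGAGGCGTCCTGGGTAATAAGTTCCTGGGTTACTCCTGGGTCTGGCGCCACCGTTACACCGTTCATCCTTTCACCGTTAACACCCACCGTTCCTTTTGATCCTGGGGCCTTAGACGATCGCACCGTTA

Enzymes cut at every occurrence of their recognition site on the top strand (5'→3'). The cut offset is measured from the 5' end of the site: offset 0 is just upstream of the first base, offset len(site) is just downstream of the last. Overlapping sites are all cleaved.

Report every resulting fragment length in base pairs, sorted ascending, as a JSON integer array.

[5,6,7,7,7,7,8,8,8,8,9,9,9,10,11,12,12,13,13,15,15,21]

Per-enzyme occurrences:
  DwuIII CACCGTT/2: at [1, 10, 40, 55, 140, 148, 163, 176, 212] ⇒ [3, 12, 42, 57, 142, 150, 165, 178, 214]
  SqiIV CCTTT/2: at [19, 25, 32, 48, 67, 80, 158, 183] ⇒ [21, 27, 34, 50, 69, 82, 160, 185]
  WciVI TCCTGGG/2: at [87, 99, 114, 125, 191] ⇒ [89, 101, 116, 127, 193]

All cut coordinates (distinct, sorted): [3, 12, 21, 27, 34, 42, 50, 57, 69, 82, 89, 101, 116, 127, 142, 150, 160, 165, 178, 185, 193, 214]

Fragments:
  3→12: 9 bp
  12→21: 9 bp
  21→27: 6 bp
  27→34: 7 bp
  34→42: 8 bp
  42→50: 8 bp
  50→57: 7 bp
  57→69: 12 bp
  69→82: 13 bp
  82→89: 7 bp
  89→101: 12 bp
  101→116: 15 bp
  116→127: 11 bp
  127→142: 15 bp
  142→150: 8 bp
  150→160: 10 bp
  160→165: 5 bp
  165→178: 13 bp
  178→185: 7 bp
  185→193: 8 bp
  193→214: 21 bp
  214→3 (wrap): 220-214+3 = 9 bp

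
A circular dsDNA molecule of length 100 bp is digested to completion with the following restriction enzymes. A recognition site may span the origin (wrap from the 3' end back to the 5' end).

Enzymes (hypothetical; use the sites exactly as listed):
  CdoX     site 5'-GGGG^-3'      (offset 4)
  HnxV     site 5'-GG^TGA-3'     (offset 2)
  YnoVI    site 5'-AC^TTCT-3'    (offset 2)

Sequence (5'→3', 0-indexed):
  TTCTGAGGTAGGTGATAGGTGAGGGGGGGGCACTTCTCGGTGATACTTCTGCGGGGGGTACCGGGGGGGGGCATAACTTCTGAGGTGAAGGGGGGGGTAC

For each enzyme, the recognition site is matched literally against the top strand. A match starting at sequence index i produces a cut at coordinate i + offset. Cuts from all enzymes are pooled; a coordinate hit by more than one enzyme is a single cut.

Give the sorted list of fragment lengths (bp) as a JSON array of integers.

[1,1,1,1,1,1,1,1,1,1,1,1,1,1,1,3,3,6,6,7,7,7,8,8,8,10,12]

Site scan:
  CdoX (GGGG, off=4): starts [22, 23, 24, 25, 26, 52, 53, 54, 62, 63, 64, 65, 66, 67, 89, 90, 91, 92, 93] → cuts [26, 27, 28, 29, 30, 56, 57, 58, 66, 67, 68, 69, 70, 71, 93, 94, 95, 96, 97]
  HnxV (GGTGA, off=2): starts [10, 17, 38, 83] → cuts [12, 19, 40, 85]
  YnoVI (ACTTCT, off=2): starts [31, 44, 75, 98] → cuts [0, 33, 46, 77]

All cut coordinates (distinct, sorted): [0, 12, 19, 26, 27, 28, 29, 30, 33, 40, 46, 56, 57, 58, 66, 67, 68, 69, 70, 71, 77, 85, 93, 94, 95, 96, 97]

Fragments:
  0→12: 12 bp
  12→19: 7 bp
  19→26: 7 bp
  26→27: 1 bp
  27→28: 1 bp
  28→29: 1 bp
  29→30: 1 bp
  30→33: 3 bp
  33→40: 7 bp
  40→46: 6 bp
  46→56: 10 bp
  56→57: 1 bp
  57→58: 1 bp
  58→66: 8 bp
  66→67: 1 bp
  67→68: 1 bp
  68→69: 1 bp
  69→70: 1 bp
  70→71: 1 bp
  71→77: 6 bp
  77→85: 8 bp
  85→93: 8 bp
  93→94: 1 bp
  94→95: 1 bp
  95→96: 1 bp
  96→97: 1 bp
  97→0 (wrap): 100-97+0 = 3 bp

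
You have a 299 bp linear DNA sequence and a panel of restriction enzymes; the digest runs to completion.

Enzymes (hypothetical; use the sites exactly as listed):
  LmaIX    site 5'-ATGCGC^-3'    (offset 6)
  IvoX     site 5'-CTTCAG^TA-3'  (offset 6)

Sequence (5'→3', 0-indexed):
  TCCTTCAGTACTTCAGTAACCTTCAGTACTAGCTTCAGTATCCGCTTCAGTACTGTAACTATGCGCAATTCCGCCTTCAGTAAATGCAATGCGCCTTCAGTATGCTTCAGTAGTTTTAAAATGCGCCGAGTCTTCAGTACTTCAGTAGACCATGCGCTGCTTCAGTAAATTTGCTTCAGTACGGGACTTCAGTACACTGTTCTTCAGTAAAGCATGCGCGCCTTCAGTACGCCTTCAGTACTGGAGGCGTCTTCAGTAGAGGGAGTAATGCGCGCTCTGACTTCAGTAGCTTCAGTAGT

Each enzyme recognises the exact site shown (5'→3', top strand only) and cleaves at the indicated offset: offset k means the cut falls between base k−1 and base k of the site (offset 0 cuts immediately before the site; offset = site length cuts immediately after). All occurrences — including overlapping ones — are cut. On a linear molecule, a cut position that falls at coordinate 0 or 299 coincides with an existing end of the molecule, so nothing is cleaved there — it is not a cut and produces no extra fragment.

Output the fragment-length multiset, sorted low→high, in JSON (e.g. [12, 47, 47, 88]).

[4,6,8,8,8,8,8,9,10,10,11,11,12,12,12,12,13,13,14,14,14,15,16,16,17,18]

Scan for sites:
  LmaIX (ATGCGC, off=6): starts [60, 88, 120, 151, 213, 267] → cuts [66, 94, 126, 157, 219, 273]
  IvoX (CTTCAGTA, off=6): starts [2, 10, 20, 32, 44, 74, 94, 104, 131, 139, 159, 173, 186, 201, 221, 232, 250, 280, 289] → cuts [8, 16, 26, 38, 50, 80, 100, 110, 137, 145, 165, 179, 192, 207, 227, 238, 256, 286, 295]

Pooled cuts: [8, 16, 26, 38, 50, 66, 80, 94, 100, 110, 126, 137, 145, 157, 165, 179, 192, 207, 219, 227, 238, 256, 273, 286, 295]

Fragment lengths:
  [0,8): 8 bp
  [8,16): 8 bp
  [16,26): 10 bp
  [26,38): 12 bp
  [38,50): 12 bp
  [50,66): 16 bp
  [66,80): 14 bp
  [80,94): 14 bp
  [94,100): 6 bp
  [100,110): 10 bp
  [110,126): 16 bp
  [126,137): 11 bp
  [137,145): 8 bp
  [145,157): 12 bp
  [157,165): 8 bp
  [165,179): 14 bp
  [179,192): 13 bp
  [192,207): 15 bp
  [207,219): 12 bp
  [219,227): 8 bp
  [227,238): 11 bp
  [238,256): 18 bp
  [256,273): 17 bp
  [273,286): 13 bp
  [286,295): 9 bp
  [295,299): 4 bp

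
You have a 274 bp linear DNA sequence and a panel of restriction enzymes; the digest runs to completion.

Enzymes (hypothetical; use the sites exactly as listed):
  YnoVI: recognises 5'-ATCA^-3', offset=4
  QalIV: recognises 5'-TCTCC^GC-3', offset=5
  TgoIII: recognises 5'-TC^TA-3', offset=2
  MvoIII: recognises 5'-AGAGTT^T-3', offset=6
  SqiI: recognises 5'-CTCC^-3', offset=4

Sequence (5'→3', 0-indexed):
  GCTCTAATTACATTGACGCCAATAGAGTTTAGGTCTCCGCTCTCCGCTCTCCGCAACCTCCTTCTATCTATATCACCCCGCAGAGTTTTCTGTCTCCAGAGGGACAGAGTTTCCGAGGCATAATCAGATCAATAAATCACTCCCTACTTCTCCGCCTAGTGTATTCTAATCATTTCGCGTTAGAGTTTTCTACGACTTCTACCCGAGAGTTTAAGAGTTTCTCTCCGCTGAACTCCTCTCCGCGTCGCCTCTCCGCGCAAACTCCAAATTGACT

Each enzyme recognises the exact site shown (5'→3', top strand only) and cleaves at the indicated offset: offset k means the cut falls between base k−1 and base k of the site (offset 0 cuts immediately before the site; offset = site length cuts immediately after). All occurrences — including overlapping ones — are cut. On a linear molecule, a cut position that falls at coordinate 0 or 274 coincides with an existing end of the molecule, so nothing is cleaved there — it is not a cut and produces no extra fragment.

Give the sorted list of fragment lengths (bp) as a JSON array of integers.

Per-enzyme occurrences:
  YnoVI ATCA/4: at [71, 122, 127, 135, 168] ⇒ [75, 126, 131, 139, 172]
  QalIV TCTCCGC/5: at [33, 40, 47, 148, 221, 236, 249] ⇒ [38, 45, 52, 153, 226, 241, 254]
  TgoIII TCTA/2: at [2, 62, 66, 164, 188, 197] ⇒ [4, 64, 68, 166, 190, 199]
  MvoIII AGAGTTT/6: at [23, 81, 105, 181, 205, 213] ⇒ [29, 87, 111, 187, 211, 219]
  SqiI CTCC/4: at [34, 41, 48, 57, 93, 139, 149, 222, 232, 237, 250, 261] ⇒ [38, 45, 52, 61, 97, 143, 153, 226, 236, 241, 254, 265]

All cut coordinates (distinct, sorted): [4, 29, 38, 45, 52, 61, 64, 68, 75, 87, 97, 111, 126, 131, 139, 143, 153, 166, 172, 187, 190, 199, 211, 219, 226, 236, 241, 254, 265]

Fragment lengths:
  [0,4): 4 bp
  [4,29): 25 bp
  [29,38): 9 bp
  [38,45): 7 bp
  [45,52): 7 bp
  [52,61): 9 bp
  [61,64): 3 bp
  [64,68): 4 bp
  [68,75): 7 bp
  [75,87): 12 bp
  [87,97): 10 bp
  [97,111): 14 bp
  [111,126): 15 bp
  [126,131): 5 bp
  [131,139): 8 bp
  [139,143): 4 bp
  [143,153): 10 bp
  [153,166): 13 bp
  [166,172): 6 bp
  [172,187): 15 bp
  [187,190): 3 bp
  [190,199): 9 bp
  [199,211): 12 bp
  [211,219): 8 bp
  [219,226): 7 bp
  [226,236): 10 bp
  [236,241): 5 bp
  [241,254): 13 bp
  [254,265): 11 bp
  [265,274): 9 bp

[3,3,4,4,4,5,5,6,7,7,7,7,8,8,9,9,9,9,10,10,10,11,12,12,13,13,14,15,15,25]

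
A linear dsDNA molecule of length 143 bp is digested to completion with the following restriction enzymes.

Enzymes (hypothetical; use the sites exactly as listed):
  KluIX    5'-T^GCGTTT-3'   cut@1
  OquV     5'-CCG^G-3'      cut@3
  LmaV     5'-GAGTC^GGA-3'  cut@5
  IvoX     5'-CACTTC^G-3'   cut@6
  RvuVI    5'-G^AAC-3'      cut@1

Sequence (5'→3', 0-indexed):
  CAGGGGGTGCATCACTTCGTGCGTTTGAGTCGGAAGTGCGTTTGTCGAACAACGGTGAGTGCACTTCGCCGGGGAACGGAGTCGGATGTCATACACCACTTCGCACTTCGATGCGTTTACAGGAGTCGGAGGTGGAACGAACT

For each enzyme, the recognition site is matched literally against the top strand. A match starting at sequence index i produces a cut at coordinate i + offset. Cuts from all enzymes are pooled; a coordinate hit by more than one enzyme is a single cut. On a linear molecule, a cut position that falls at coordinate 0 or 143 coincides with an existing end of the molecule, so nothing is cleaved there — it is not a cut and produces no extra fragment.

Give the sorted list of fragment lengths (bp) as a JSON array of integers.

Site scan:
  KluIX TGCGTTT/1: at [19, 36, 111] ⇒ [20, 37, 112]
  OquV CCGG/3: at [68] ⇒ [71]
  LmaV GAGTCGGA/5: at [26, 78, 122] ⇒ [31, 83, 127]
  IvoX CACTTCG/6: at [12, 61, 96, 103] ⇒ [18, 67, 102, 109]
  RvuVI GAAC/1: at [46, 73, 134, 138] ⇒ [47, 74, 135, 139]

Pooled cuts: [18, 20, 31, 37, 47, 67, 71, 74, 83, 102, 109, 112, 127, 135, 139]

Fragment lengths:
  [0,18): 18 bp
  [18,20): 2 bp
  [20,31): 11 bp
  [31,37): 6 bp
  [37,47): 10 bp
  [47,67): 20 bp
  [67,71): 4 bp
  [71,74): 3 bp
  [74,83): 9 bp
  [83,102): 19 bp
  [102,109): 7 bp
  [109,112): 3 bp
  [112,127): 15 bp
  [127,135): 8 bp
  [135,139): 4 bp
  [139,143): 4 bp

[2,3,3,4,4,4,6,7,8,9,10,11,15,18,19,20]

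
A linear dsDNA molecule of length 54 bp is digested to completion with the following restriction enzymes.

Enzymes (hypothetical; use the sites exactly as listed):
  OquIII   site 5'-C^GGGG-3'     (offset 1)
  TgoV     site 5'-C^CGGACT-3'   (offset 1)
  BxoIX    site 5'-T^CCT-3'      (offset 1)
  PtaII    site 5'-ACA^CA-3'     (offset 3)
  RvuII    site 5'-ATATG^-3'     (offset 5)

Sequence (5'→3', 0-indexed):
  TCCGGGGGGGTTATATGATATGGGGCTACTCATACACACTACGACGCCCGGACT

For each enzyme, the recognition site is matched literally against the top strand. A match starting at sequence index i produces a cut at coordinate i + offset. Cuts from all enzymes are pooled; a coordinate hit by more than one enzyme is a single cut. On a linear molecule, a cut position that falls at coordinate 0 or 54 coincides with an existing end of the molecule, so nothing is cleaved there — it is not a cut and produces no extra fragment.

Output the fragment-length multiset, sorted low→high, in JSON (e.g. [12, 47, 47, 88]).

[3,5,6,12,14,14]

Scan for sites:
  OquIII (CGGGG, off=1): starts [2] → cuts [3]
  TgoV (CCGGACT, off=1): starts [47] → cuts [48]
  BxoIX (TCCT, off=1): no sites
  PtaII (ACACA, off=3): starts [33] → cuts [36]
  RvuII (ATATG, off=5): starts [12, 17] → cuts [17, 22]

All cut coordinates (distinct, sorted): [3, 17, 22, 36, 48]

Fragments:
  [0,3): 3 bp
  [3,17): 14 bp
  [17,22): 5 bp
  [22,36): 14 bp
  [36,48): 12 bp
  [48,54): 6 bp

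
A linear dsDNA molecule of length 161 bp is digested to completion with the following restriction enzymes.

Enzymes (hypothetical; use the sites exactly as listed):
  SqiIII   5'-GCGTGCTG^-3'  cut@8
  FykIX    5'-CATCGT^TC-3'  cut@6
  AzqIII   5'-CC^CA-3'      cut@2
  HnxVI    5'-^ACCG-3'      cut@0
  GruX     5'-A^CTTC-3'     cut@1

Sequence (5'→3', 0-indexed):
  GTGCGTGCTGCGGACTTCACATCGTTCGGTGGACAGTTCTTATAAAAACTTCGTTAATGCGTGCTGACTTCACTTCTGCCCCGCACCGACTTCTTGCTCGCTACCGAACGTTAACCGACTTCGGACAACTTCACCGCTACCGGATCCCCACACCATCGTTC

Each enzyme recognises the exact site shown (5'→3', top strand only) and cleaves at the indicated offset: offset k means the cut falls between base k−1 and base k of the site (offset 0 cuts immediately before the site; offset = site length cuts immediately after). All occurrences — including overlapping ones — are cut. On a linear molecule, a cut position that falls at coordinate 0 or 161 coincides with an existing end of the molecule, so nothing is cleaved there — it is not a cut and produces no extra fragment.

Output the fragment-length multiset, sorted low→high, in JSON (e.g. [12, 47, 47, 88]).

Site scan:
  SqiIII GCGTGCTG/8: at [2, 58] ⇒ [10, 66]
  FykIX CATCGTTC/6: at [19, 153] ⇒ [25, 159]
  AzqIII CCCA/2: at [146] ⇒ [148]
  HnxVI ACCG/0: at [84, 102, 113, 132, 138] ⇒ [84, 102, 113, 132, 138]
  GruX ACTTC/1: at [13, 47, 66, 71, 88, 117, 127] ⇒ [14, 48, 67, 72, 89, 118, 128]

Pooled cuts: [10, 14, 25, 48, 66, 67, 72, 84, 89, 102, 113, 118, 128, 132, 138, 148, 159]

Fragments:
  [0,10): 10 bp
  [10,14): 4 bp
  [14,25): 11 bp
  [25,48): 23 bp
  [48,66): 18 bp
  [66,67): 1 bp
  [67,72): 5 bp
  [72,84): 12 bp
  [84,89): 5 bp
  [89,102): 13 bp
  [102,113): 11 bp
  [113,118): 5 bp
  [118,128): 10 bp
  [128,132): 4 bp
  [132,138): 6 bp
  [138,148): 10 bp
  [148,159): 11 bp
  [159,161): 2 bp

[1,2,4,4,5,5,5,6,10,10,10,11,11,11,12,13,18,23]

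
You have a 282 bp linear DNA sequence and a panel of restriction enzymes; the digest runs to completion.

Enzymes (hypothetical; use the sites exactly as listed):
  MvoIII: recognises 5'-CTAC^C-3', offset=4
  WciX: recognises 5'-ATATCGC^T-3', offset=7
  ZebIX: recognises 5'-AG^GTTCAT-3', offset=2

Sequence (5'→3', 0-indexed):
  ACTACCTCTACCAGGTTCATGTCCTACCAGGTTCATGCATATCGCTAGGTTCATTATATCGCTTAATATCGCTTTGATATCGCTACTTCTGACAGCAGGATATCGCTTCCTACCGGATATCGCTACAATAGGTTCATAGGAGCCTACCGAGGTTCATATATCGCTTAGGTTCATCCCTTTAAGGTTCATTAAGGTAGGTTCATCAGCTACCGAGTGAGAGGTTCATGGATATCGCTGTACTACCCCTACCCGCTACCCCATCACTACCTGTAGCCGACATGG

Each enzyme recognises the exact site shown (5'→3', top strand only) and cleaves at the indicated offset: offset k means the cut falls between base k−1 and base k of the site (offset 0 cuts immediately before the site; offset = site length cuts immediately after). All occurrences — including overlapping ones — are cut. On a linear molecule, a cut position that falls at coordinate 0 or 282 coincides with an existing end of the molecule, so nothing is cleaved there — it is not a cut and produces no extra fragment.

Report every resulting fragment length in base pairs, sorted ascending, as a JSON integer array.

[3,3,3,4,4,5,6,6,7,7,8,8,10,10,10,11,11,13,13,13,14,14,15,15,15,15,16,23]

Per-enzyme occurrences:
  MvoIII CTACC/4: at [1, 7, 23, 109, 143, 206, 239, 245, 252, 263] ⇒ [5, 11, 27, 113, 147, 210, 243, 249, 256, 267]
  WciX ATATCGCT/7: at [38, 55, 65, 76, 99, 116, 157, 228] ⇒ [45, 62, 72, 83, 106, 123, 164, 235]
  ZebIX AGGTTCAT/2: at [12, 28, 46, 129, 149, 166, 181, 195, 218] ⇒ [14, 30, 48, 131, 151, 168, 183, 197, 220]

Pooled cuts: [5, 11, 14, 27, 30, 45, 48, 62, 72, 83, 106, 113, 123, 131, 147, 151, 164, 168, 183, 197, 210, 220, 235, 243, 249, 256, 267]

Fragments:
  [0,5): 5 bp
  [5,11): 6 bp
  [11,14): 3 bp
  [14,27): 13 bp
  [27,30): 3 bp
  [30,45): 15 bp
  [45,48): 3 bp
  [48,62): 14 bp
  [62,72): 10 bp
  [72,83): 11 bp
  [83,106): 23 bp
  [106,113): 7 bp
  [113,123): 10 bp
  [123,131): 8 bp
  [131,147): 16 bp
  [147,151): 4 bp
  [151,164): 13 bp
  [164,168): 4 bp
  [168,183): 15 bp
  [183,197): 14 bp
  [197,210): 13 bp
  [210,220): 10 bp
  [220,235): 15 bp
  [235,243): 8 bp
  [243,249): 6 bp
  [249,256): 7 bp
  [256,267): 11 bp
  [267,282): 15 bp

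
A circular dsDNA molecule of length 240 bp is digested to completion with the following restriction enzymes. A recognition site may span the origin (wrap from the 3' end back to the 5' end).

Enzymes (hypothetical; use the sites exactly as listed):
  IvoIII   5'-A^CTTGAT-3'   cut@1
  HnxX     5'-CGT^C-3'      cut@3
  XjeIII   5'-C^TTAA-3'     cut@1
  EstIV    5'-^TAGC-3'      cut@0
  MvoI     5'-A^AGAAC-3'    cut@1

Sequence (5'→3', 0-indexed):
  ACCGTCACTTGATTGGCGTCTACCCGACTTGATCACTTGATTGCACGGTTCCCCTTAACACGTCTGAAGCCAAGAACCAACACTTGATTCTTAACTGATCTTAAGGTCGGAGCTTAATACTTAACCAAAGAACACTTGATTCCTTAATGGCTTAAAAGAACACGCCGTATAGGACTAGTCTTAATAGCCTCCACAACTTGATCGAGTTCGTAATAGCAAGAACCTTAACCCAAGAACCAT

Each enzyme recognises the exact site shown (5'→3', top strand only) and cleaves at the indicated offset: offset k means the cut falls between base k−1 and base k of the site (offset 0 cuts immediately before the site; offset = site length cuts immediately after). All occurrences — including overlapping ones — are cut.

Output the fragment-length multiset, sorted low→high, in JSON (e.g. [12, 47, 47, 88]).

Scan for sites:
  IvoIII ACTTGAT/1: at [6, 26, 34, 81, 133, 195] ⇒ [7, 27, 35, 82, 134, 196]
  HnxX CGTC/3: at [2, 16, 60] ⇒ [5, 19, 63]
  XjeIII CTTAA/1: at [53, 89, 99, 112, 119, 142, 150, 179, 223] ⇒ [54, 90, 100, 113, 120, 143, 151, 180, 224]
  EstIV TAGC/0: at [184, 213] ⇒ [184, 213]
  MvoI AAGAAC/1: at [71, 127, 155, 217, 231] ⇒ [72, 128, 156, 218, 232]

All cut coordinates (distinct, sorted): [5, 7, 19, 27, 35, 54, 63, 72, 82, 90, 100, 113, 120, 128, 134, 143, 151, 156, 180, 184, 196, 213, 218, 224, 232]

Fragments:
  5→7: 2 bp
  7→19: 12 bp
  19→27: 8 bp
  27→35: 8 bp
  35→54: 19 bp
  54→63: 9 bp
  63→72: 9 bp
  72→82: 10 bp
  82→90: 8 bp
  90→100: 10 bp
  100→113: 13 bp
  113→120: 7 bp
  120→128: 8 bp
  128→134: 6 bp
  134→143: 9 bp
  143→151: 8 bp
  151→156: 5 bp
  156→180: 24 bp
  180→184: 4 bp
  184→196: 12 bp
  196→213: 17 bp
  213→218: 5 bp
  218→224: 6 bp
  224→232: 8 bp
  232→5 (wrap): 240-232+5 = 13 bp

[2,4,5,5,6,6,7,8,8,8,8,8,8,9,9,9,10,10,12,12,13,13,17,19,24]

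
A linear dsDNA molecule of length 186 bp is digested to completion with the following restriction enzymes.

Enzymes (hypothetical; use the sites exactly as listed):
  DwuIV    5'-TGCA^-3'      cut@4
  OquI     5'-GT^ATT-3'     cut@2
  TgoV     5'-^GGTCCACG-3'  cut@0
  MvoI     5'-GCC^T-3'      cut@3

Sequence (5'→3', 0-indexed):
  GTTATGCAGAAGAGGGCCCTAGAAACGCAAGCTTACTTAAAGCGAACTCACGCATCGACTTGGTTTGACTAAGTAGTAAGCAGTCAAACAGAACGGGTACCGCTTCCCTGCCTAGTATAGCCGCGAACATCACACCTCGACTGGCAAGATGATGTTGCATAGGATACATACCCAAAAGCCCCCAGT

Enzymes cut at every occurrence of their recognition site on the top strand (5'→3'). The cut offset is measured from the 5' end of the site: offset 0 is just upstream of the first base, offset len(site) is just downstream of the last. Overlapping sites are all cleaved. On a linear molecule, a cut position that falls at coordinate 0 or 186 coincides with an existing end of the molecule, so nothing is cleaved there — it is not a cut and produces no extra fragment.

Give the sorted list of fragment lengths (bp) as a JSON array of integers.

Site scan:
  DwuIV TGCA/4: at [4, 155] ⇒ [8, 159]
  OquI (GTATT, off=2): no sites
  TgoV (GGTCCACG, off=0): no sites
  MvoI GCCT/3: at [109] ⇒ [112]

Pooled cuts: [8, 112, 159]

Fragments:
  [0,8): 8 bp
  [8,112): 104 bp
  [112,159): 47 bp
  [159,186): 27 bp

[8,27,47,104]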